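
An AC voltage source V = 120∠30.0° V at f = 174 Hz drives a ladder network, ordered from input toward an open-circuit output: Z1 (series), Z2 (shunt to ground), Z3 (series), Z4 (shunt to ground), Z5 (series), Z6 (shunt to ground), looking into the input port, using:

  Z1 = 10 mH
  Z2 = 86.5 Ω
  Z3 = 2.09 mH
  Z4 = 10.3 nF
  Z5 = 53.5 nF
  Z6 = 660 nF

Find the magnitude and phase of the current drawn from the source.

Step 1 — Angular frequency: ω = 2π·f = 2π·174 = 1093 rad/s.
Step 2 — Component impedances:
  Z1: Z = jωL = j·1093·0.01 = 0 + j10.93 Ω
  Z2: Z = R = 86.5 Ω
  Z3: Z = jωL = j·1093·0.00209 = 0 + j2.285 Ω
  Z4: Z = 1/(jωC) = -j/(ω·C) = 0 - j8.88e+04 Ω
  Z5: Z = 1/(jωC) = -j/(ω·C) = 0 - j1.71e+04 Ω
  Z6: Z = 1/(jωC) = -j/(ω·C) = 0 - j1386 Ω
Step 3 — Ladder network (open output): work backward from the far end, alternating series and parallel combinations. Z_in = 86.5 + j10.44 Ω = 87.13∠6.9° Ω.
Step 4 — Source phasor: V = 120∠30.0° V = 103.9 + j60 V.
Step 5 — Ohm's law: I = V / Z_total = (103.9 + j60) / (86.5 + j10.44) = 1.267 + j0.5407 A.
Step 6 — Convert to polar: |I| = 1.377 A, ∠I = 23.1°.

I = 1.377∠23.1° A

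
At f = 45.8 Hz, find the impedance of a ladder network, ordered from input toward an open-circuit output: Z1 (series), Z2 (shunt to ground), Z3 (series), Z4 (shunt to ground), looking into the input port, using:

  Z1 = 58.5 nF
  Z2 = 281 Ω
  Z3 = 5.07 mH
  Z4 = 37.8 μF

Step 1 — Angular frequency: ω = 2π·f = 2π·45.8 = 287.8 rad/s.
Step 2 — Component impedances:
  Z1: Z = 1/(jωC) = -j/(ω·C) = 0 - j5.94e+04 Ω
  Z2: Z = R = 281 Ω
  Z3: Z = jωL = j·287.8·0.00507 = 0 + j1.459 Ω
  Z4: Z = 1/(jωC) = -j/(ω·C) = 0 - j91.93 Ω
Step 3 — Ladder network (open output): work backward from the far end, alternating series and parallel combinations. Z_in = 26.39 - j5.948e+04 Ω = 5.948e+04∠-90.0° Ω.

Z = 26.39 - j5.948e+04 Ω = 5.948e+04∠-90.0° Ω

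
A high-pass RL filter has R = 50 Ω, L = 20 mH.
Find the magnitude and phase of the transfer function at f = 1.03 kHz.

Step 1 — Angular frequency: ω = 2π·1030 = 6472 rad/s.
Step 2 — Transfer function: H(jω) = jωL/(R + jωL).
Step 3 — Numerator jωL = j·129.4; denominator R + jωL = 50 + j129.4.
Step 4 — H = 0.8702 + j0.3361.
Step 5 — Magnitude: |H| = 0.9328 (-0.6 dB); phase: φ = 21.1°.

|H| = 0.9328 (-0.6 dB), φ = 21.1°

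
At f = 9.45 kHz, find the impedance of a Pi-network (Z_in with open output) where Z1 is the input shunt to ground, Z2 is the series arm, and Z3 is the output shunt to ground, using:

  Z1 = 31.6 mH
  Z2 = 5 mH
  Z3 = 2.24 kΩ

Step 1 — Angular frequency: ω = 2π·f = 2π·9450 = 5.938e+04 rad/s.
Step 2 — Component impedances:
  Z1: Z = jωL = j·5.938e+04·0.0316 = 0 + j1876 Ω
  Z2: Z = jωL = j·5.938e+04·0.005 = 0 + j296.9 Ω
  Z3: Z = R = 2240 Ω
Step 3 — With open output, the series arm Z2 and the output shunt Z3 appear in series to ground: Z2 + Z3 = 2240 + j296.9 Ω.
Step 4 — Parallel with input shunt Z1: Z_in = Z1 || (Z2 + Z3) = 809.6 + j1091 Ω = 1358∠53.4° Ω.

Z = 809.6 + j1091 Ω = 1358∠53.4° Ω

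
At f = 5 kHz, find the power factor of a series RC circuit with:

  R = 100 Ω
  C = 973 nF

Step 1 — Angular frequency: ω = 2π·f = 2π·5000 = 3.142e+04 rad/s.
Step 2 — Component impedances:
  R: Z = R = 100 Ω
  C: Z = 1/(jωC) = -j/(ω·C) = 0 - j32.71 Ω
Step 3 — Series combination: Z_total = R + C = 100 - j32.71 Ω = 105.2∠-18.1° Ω.
Step 4 — Power factor: PF = cos(φ) = Re(Z)/|Z| = 100/105.22 = 0.9504.
Step 5 — Type: Im(Z) = -32.71 ⇒ leading (phase φ = -18.1°).

PF = 0.9504 (leading, φ = -18.1°)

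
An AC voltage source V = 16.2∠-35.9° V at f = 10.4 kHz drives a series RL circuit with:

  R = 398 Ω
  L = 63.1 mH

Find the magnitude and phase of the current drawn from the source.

Step 1 — Angular frequency: ω = 2π·f = 2π·1.04e+04 = 6.535e+04 rad/s.
Step 2 — Component impedances:
  R: Z = R = 398 Ω
  L: Z = jωL = j·6.535e+04·0.0631 = 0 + j4123 Ω
Step 3 — Series combination: Z_total = R + L = 398 + j4123 Ω = 4142∠84.5° Ω.
Step 4 — Source phasor: V = 16.2∠-35.9° V = 13.12 - j9.499 V.
Step 5 — Ohm's law: I = V / Z_total = (13.12 - j9.499) / (398 + j4123) = -0.001978 - j0.003374 A.
Step 6 — Convert to polar: |I| = 0.003911 A, ∠I = -120.4°.

I = 0.003911∠-120.4° A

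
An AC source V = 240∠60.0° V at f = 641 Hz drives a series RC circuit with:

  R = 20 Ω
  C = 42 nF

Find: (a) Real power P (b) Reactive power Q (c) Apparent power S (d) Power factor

Step 1 — Angular frequency: ω = 2π·f = 2π·641 = 4028 rad/s.
Step 2 — Component impedances:
  R: Z = R = 20 Ω
  C: Z = 1/(jωC) = -j/(ω·C) = 0 - j5912 Ω
Step 3 — Series combination: Z_total = R + C = 20 - j5912 Ω = 5912∠-89.8° Ω.
Step 4 — Source phasor: V = 240∠60.0° V = 120 + j207.8 V.
Step 5 — Current: I = V / Z = -0.03509 + j0.02042 A = 0.0406∠149.8° A.
Step 6 — Complex power: S = V·I* = 0.03296 - j9.743 VA.
Step 7 — Real power: P = Re(S) = 0.03296 W.
Step 8 — Reactive power: Q = Im(S) = -9.743 VAR.
Step 9 — Apparent power: |S| = 9.743 VA.
Step 10 — Power factor: PF = P/|S| = 0.003383 (leading).

(a) P = 0.03296 W  (b) Q = -9.743 VAR  (c) S = 9.743 VA  (d) PF = 0.003383 (leading)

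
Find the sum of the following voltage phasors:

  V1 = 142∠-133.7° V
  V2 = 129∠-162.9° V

Step 1 — Convert each phasor to rectangular form:
  V1 = 142·(cos(-133.7°) + j·sin(-133.7°)) = -98.11 - j102.7 V
  V2 = 129·(cos(-162.9°) + j·sin(-162.9°)) = -123.3 - j37.93 V
Step 2 — Sum components: V_total = -221.4 - j140.6 V.
Step 3 — Convert to polar: |V_total| = 262.3 V, ∠V_total = -147.6°.

V_total = 262.3∠-147.6° V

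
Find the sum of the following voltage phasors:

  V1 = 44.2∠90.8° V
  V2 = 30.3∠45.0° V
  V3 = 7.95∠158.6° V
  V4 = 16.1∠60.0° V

Step 1 — Convert each phasor to rectangular form:
  V1 = 44.2·(cos(90.8°) + j·sin(90.8°)) = -0.6171 + j44.2 V
  V2 = 30.3·(cos(45.0°) + j·sin(45.0°)) = 21.43 + j21.43 V
  V3 = 7.95·(cos(158.6°) + j·sin(158.6°)) = -7.402 + j2.901 V
  V4 = 16.1·(cos(60.0°) + j·sin(60.0°)) = 8.05 + j13.94 V
Step 2 — Sum components: V_total = 21.46 + j82.46 V.
Step 3 — Convert to polar: |V_total| = 85.21 V, ∠V_total = 75.4°.

V_total = 85.21∠75.4° V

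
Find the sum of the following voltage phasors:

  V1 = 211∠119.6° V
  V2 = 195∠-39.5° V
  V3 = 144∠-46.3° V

Step 1 — Convert each phasor to rectangular form:
  V1 = 211·(cos(119.6°) + j·sin(119.6°)) = -104.2 + j183.5 V
  V2 = 195·(cos(-39.5°) + j·sin(-39.5°)) = 150.5 - j124 V
  V3 = 144·(cos(-46.3°) + j·sin(-46.3°)) = 99.49 - j104.1 V
Step 2 — Sum components: V_total = 145.7 - j44.68 V.
Step 3 — Convert to polar: |V_total| = 152.4 V, ∠V_total = -17.0°.

V_total = 152.4∠-17.0° V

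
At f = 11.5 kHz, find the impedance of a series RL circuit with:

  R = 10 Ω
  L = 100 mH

Step 1 — Angular frequency: ω = 2π·f = 2π·1.15e+04 = 7.226e+04 rad/s.
Step 2 — Component impedances:
  R: Z = R = 10 Ω
  L: Z = jωL = j·7.226e+04·0.1 = 0 + j7226 Ω
Step 3 — Series combination: Z_total = R + L = 10 + j7226 Ω = 7226∠89.9° Ω.

Z = 10 + j7226 Ω = 7226∠89.9° Ω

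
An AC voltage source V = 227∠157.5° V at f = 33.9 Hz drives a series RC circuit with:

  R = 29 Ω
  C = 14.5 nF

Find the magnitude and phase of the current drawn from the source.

Step 1 — Angular frequency: ω = 2π·f = 2π·33.9 = 213 rad/s.
Step 2 — Component impedances:
  R: Z = R = 29 Ω
  C: Z = 1/(jωC) = -j/(ω·C) = 0 - j3.238e+05 Ω
Step 3 — Series combination: Z_total = R + C = 29 - j3.238e+05 Ω = 3.238e+05∠-90.0° Ω.
Step 4 — Source phasor: V = 227∠157.5° V = -209.7 + j86.87 V.
Step 5 — Ohm's law: I = V / Z_total = (-209.7 + j86.87) / (29 - j3.238e+05) = -0.0002684 - j0.0006477 A.
Step 6 — Convert to polar: |I| = 0.0007011 A, ∠I = -112.5°.

I = 0.0007011∠-112.5° A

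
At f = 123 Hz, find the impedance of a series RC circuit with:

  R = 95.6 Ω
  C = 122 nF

Step 1 — Angular frequency: ω = 2π·f = 2π·123 = 772.8 rad/s.
Step 2 — Component impedances:
  R: Z = R = 95.6 Ω
  C: Z = 1/(jωC) = -j/(ω·C) = 0 - j1.061e+04 Ω
Step 3 — Series combination: Z_total = R + C = 95.6 - j1.061e+04 Ω = 1.061e+04∠-89.5° Ω.

Z = 95.6 - j1.061e+04 Ω = 1.061e+04∠-89.5° Ω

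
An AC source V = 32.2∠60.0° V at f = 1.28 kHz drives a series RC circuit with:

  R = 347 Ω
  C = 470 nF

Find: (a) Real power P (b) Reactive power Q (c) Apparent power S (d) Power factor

Step 1 — Angular frequency: ω = 2π·f = 2π·1280 = 8042 rad/s.
Step 2 — Component impedances:
  R: Z = R = 347 Ω
  C: Z = 1/(jωC) = -j/(ω·C) = 0 - j264.6 Ω
Step 3 — Series combination: Z_total = R + C = 347 - j264.6 Ω = 436.3∠-37.3° Ω.
Step 4 — Source phasor: V = 32.2∠60.0° V = 16.1 + j27.89 V.
Step 5 — Current: I = V / Z = -0.009405 + j0.07319 A = 0.07379∠97.3° A.
Step 6 — Complex power: S = V·I* = 1.89 - j1.441 VA.
Step 7 — Real power: P = Re(S) = 1.89 W.
Step 8 — Reactive power: Q = Im(S) = -1.441 VAR.
Step 9 — Apparent power: |S| = 2.376 VA.
Step 10 — Power factor: PF = P/|S| = 0.7952 (leading).

(a) P = 1.89 W  (b) Q = -1.441 VAR  (c) S = 2.376 VA  (d) PF = 0.7952 (leading)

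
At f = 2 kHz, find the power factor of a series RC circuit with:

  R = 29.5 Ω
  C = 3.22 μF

Step 1 — Angular frequency: ω = 2π·f = 2π·2000 = 1.257e+04 rad/s.
Step 2 — Component impedances:
  R: Z = R = 29.5 Ω
  C: Z = 1/(jωC) = -j/(ω·C) = 0 - j24.71 Ω
Step 3 — Series combination: Z_total = R + C = 29.5 - j24.71 Ω = 38.48∠-40.0° Ω.
Step 4 — Power factor: PF = cos(φ) = Re(Z)/|Z| = 29.5/38.48 = 0.7666.
Step 5 — Type: Im(Z) = -24.71 ⇒ leading (phase φ = -40.0°).

PF = 0.7666 (leading, φ = -40.0°)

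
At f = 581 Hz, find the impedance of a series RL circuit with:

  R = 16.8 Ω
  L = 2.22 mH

Step 1 — Angular frequency: ω = 2π·f = 2π·581 = 3651 rad/s.
Step 2 — Component impedances:
  R: Z = R = 16.8 Ω
  L: Z = jωL = j·3651·0.00222 = 0 + j8.104 Ω
Step 3 — Series combination: Z_total = R + L = 16.8 + j8.104 Ω = 18.65∠25.8° Ω.

Z = 16.8 + j8.104 Ω = 18.65∠25.8° Ω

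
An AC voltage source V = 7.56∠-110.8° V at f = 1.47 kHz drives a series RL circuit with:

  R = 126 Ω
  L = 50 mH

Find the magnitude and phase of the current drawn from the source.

Step 1 — Angular frequency: ω = 2π·f = 2π·1470 = 9236 rad/s.
Step 2 — Component impedances:
  R: Z = R = 126 Ω
  L: Z = jωL = j·9236·0.05 = 0 + j461.8 Ω
Step 3 — Series combination: Z_total = R + L = 126 + j461.8 Ω = 478.7∠74.7° Ω.
Step 4 — Source phasor: V = 7.56∠-110.8° V = -2.685 - j7.067 V.
Step 5 — Ohm's law: I = V / Z_total = (-2.685 - j7.067) / (126 + j461.8) = -0.01572 + j0.001524 A.
Step 6 — Convert to polar: |I| = 0.01579 A, ∠I = 174.5°.

I = 0.01579∠174.5° A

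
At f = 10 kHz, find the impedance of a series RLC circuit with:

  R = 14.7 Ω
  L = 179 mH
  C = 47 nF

Step 1 — Angular frequency: ω = 2π·f = 2π·1e+04 = 6.283e+04 rad/s.
Step 2 — Component impedances:
  R: Z = R = 14.7 Ω
  L: Z = jωL = j·6.283e+04·0.179 = 0 + j1.125e+04 Ω
  C: Z = 1/(jωC) = -j/(ω·C) = 0 - j338.6 Ω
Step 3 — Series combination: Z_total = R + L + C = 14.7 + j1.091e+04 Ω = 1.091e+04∠89.9° Ω.

Z = 14.7 + j1.091e+04 Ω = 1.091e+04∠89.9° Ω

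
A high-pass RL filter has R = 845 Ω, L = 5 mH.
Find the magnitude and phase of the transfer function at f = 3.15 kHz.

Step 1 — Angular frequency: ω = 2π·3150 = 1.979e+04 rad/s.
Step 2 — Transfer function: H(jω) = jωL/(R + jωL).
Step 3 — Numerator jωL = j·98.96; denominator R + jωL = 845 + j98.96.
Step 4 — H = 0.01353 + j0.1155.
Step 5 — Magnitude: |H| = 0.1163 (-18.7 dB); phase: φ = 83.3°.

|H| = 0.1163 (-18.7 dB), φ = 83.3°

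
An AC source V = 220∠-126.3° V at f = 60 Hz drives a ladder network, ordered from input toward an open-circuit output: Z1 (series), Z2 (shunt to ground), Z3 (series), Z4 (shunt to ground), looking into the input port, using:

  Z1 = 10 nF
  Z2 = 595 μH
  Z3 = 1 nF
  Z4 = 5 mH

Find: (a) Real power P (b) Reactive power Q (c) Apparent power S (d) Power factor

Step 1 — Angular frequency: ω = 2π·f = 2π·60 = 377 rad/s.
Step 2 — Component impedances:
  Z1: Z = 1/(jωC) = -j/(ω·C) = 0 - j2.653e+05 Ω
  Z2: Z = jωL = j·377·0.000595 = 0 + j0.2243 Ω
  Z3: Z = 1/(jωC) = -j/(ω·C) = 0 - j2.653e+06 Ω
  Z4: Z = jωL = j·377·0.005 = 0 + j1.885 Ω
Step 3 — Ladder network (open output): work backward from the far end, alternating series and parallel combinations. Z_in = 0 - j2.653e+05 Ω = 2.653e+05∠-90.0° Ω.
Step 4 — Source phasor: V = 220∠-126.3° V = -130.2 - j177.3 V.
Step 5 — Current: I = V / Z = 0.0006684 - j0.000491 A = 0.0008294∠-36.3° A.
Step 6 — Complex power: S = V·I* = 0 - j0.1825 VA.
Step 7 — Real power: P = Re(S) = 0 W.
Step 8 — Reactive power: Q = Im(S) = -0.1825 VAR.
Step 9 — Apparent power: |S| = 0.1825 VA.
Step 10 — Power factor: PF = P/|S| = 0 (leading).

(a) P = 0 W  (b) Q = -0.1825 VAR  (c) S = 0.1825 VA  (d) PF = 0 (leading)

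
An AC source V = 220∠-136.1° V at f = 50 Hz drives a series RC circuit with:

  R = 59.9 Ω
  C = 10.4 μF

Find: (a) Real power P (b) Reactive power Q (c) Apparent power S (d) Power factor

Step 1 — Angular frequency: ω = 2π·f = 2π·50 = 314.2 rad/s.
Step 2 — Component impedances:
  R: Z = R = 59.9 Ω
  C: Z = 1/(jωC) = -j/(ω·C) = 0 - j306.1 Ω
Step 3 — Series combination: Z_total = R + C = 59.9 - j306.1 Ω = 311.9∠-78.9° Ω.
Step 4 — Source phasor: V = 220∠-136.1° V = -158.5 - j152.5 V.
Step 5 — Current: I = V / Z = 0.3824 - j0.5928 A = 0.7054∠-57.2° A.
Step 6 — Complex power: S = V·I* = 29.81 - j152.3 VA.
Step 7 — Real power: P = Re(S) = 29.81 W.
Step 8 — Reactive power: Q = Im(S) = -152.3 VAR.
Step 9 — Apparent power: |S| = 155.2 VA.
Step 10 — Power factor: PF = P/|S| = 0.1921 (leading).

(a) P = 29.81 W  (b) Q = -152.3 VAR  (c) S = 155.2 VA  (d) PF = 0.1921 (leading)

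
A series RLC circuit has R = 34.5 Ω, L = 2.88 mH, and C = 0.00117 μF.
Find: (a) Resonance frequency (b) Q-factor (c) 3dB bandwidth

Step 1 — Resonance condition Im(Z)=0 gives ω₀ = 1/√(LC).
Step 2 — ω₀ = 1/√(0.00288·1.17e-09) = 5.448e+05 rad/s.
Step 3 — f₀ = ω₀/(2π) = 8.67e+04 Hz.
Step 4 — Series Q: Q = ω₀L/R = 5.448e+05·0.00288/34.5 = 45.48.
Step 5 — 3dB bandwidth: Δω = ω₀/Q = 1.198e+04 rad/s; BW = Δω/(2π) = 1907 Hz.

(a) f₀ = 8.67e+04 Hz  (b) Q = 45.48  (c) BW = 1907 Hz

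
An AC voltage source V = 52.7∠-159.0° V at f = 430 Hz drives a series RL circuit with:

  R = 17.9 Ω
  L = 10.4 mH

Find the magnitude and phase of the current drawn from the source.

Step 1 — Angular frequency: ω = 2π·f = 2π·430 = 2702 rad/s.
Step 2 — Component impedances:
  R: Z = R = 17.9 Ω
  L: Z = jωL = j·2702·0.0104 = 0 + j28.1 Ω
Step 3 — Series combination: Z_total = R + L = 17.9 + j28.1 Ω = 33.32∠57.5° Ω.
Step 4 — Source phasor: V = 52.7∠-159.0° V = -49.2 - j18.89 V.
Step 5 — Ohm's law: I = V / Z_total = (-49.2 - j18.89) / (17.9 + j28.1) = -1.272 + j0.9409 A.
Step 6 — Convert to polar: |I| = 1.582 A, ∠I = 143.5°.

I = 1.582∠143.5° A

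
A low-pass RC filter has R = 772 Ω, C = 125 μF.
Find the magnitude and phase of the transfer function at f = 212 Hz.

Step 1 — Angular frequency: ω = 2π·212 = 1332 rad/s.
Step 2 — Transfer function: H(jω) = 1/(1 + jωRC).
Step 3 — Denominator: 1 + jωRC = 1 + j·1332·772·0.000125 = 1 + j128.5.
Step 4 — H = 6.052e-05 - j0.007779.
Step 5 — Magnitude: |H| = 0.007779 (-42.2 dB); phase: φ = -89.6°.

|H| = 0.007779 (-42.2 dB), φ = -89.6°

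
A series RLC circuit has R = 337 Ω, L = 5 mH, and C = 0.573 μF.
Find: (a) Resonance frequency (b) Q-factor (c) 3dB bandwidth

Step 1 — Resonance: ω₀ = 1/√(LC) = 1/√(0.005·5.73e-07) = 1.868e+04 rad/s.
Step 2 — f₀ = ω₀/(2π) = 2973 Hz.
Step 3 — Series Q: Q = ω₀L/R = 1.868e+04·0.005/337 = 0.2772.
Step 4 — Bandwidth: Δω = ω₀/Q = 6.74e+04 rad/s; BW = Δω/(2π) = 1.073e+04 Hz.

(a) f₀ = 2973 Hz  (b) Q = 0.2772  (c) BW = 1.073e+04 Hz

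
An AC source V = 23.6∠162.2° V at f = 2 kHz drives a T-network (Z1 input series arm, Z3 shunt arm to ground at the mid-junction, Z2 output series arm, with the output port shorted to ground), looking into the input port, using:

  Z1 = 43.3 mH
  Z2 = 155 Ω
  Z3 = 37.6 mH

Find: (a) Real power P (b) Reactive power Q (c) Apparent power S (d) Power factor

Step 1 — Angular frequency: ω = 2π·f = 2π·2000 = 1.257e+04 rad/s.
Step 2 — Component impedances:
  Z1: Z = jωL = j·1.257e+04·0.0433 = 0 + j544.1 Ω
  Z2: Z = R = 155 Ω
  Z3: Z = jωL = j·1.257e+04·0.0376 = 0 + j472.5 Ω
Step 3 — With the output port shorted to ground, the output series arm Z2 runs from the junction to ground; the shunt arm Z3 also runs from the junction to ground. They appear in parallel: Z3 || Z2 = 139.9 + j45.91 Ω.
Step 4 — Series with input arm Z1: Z_in = Z1 + (Z3 || Z2) = 139.9 + j590 Ω = 606.4∠76.7° Ω.
Step 5 — Source phasor: V = 23.6∠162.2° V = -22.47 + j7.214 V.
Step 6 — Current: I = V / Z = 0.003025 + j0.0388 A = 0.03892∠85.5° A.
Step 7 — Complex power: S = V·I* = 0.212 + j0.8937 VA.
Step 8 — Real power: P = Re(S) = 0.212 W.
Step 9 — Reactive power: Q = Im(S) = 0.8937 VAR.
Step 10 — Apparent power: |S| = 0.9185 VA.
Step 11 — Power factor: PF = P/|S| = 0.2308 (lagging).

(a) P = 0.212 W  (b) Q = 0.8937 VAR  (c) S = 0.9185 VA  (d) PF = 0.2308 (lagging)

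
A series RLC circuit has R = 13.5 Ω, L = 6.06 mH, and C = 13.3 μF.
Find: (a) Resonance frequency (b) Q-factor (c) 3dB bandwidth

Step 1 — Resonance: ω₀ = 1/√(LC) = 1/√(0.00606·1.33e-05) = 3522 rad/s.
Step 2 — f₀ = ω₀/(2π) = 560.6 Hz.
Step 3 — Series Q: Q = ω₀L/R = 3522·0.00606/13.5 = 1.581.
Step 4 — Bandwidth: Δω = ω₀/Q = 2228 rad/s; BW = Δω/(2π) = 354.6 Hz.

(a) f₀ = 560.6 Hz  (b) Q = 1.581  (c) BW = 354.6 Hz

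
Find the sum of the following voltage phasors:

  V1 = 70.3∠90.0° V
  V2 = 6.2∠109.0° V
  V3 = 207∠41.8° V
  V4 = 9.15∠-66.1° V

Step 1 — Convert each phasor to rectangular form:
  V1 = 70.3·(cos(90.0°) + j·sin(90.0°)) = 0 + j70.3 V
  V2 = 6.2·(cos(109.0°) + j·sin(109.0°)) = -2.019 + j5.862 V
  V3 = 207·(cos(41.8°) + j·sin(41.8°)) = 154.3 + j138 V
  V4 = 9.15·(cos(-66.1°) + j·sin(-66.1°)) = 3.707 - j8.365 V
Step 2 — Sum components: V_total = 156 + j205.8 V.
Step 3 — Convert to polar: |V_total| = 258.2 V, ∠V_total = 52.8°.

V_total = 258.2∠52.8° V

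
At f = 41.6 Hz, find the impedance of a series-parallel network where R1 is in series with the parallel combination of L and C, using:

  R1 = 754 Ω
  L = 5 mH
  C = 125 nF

Step 1 — Angular frequency: ω = 2π·f = 2π·41.6 = 261.4 rad/s.
Step 2 — Component impedances:
  R1: Z = R = 754 Ω
  L: Z = jωL = j·261.4·0.005 = 0 + j1.307 Ω
  C: Z = 1/(jωC) = -j/(ω·C) = 0 - j3.061e+04 Ω
Step 3 — Parallel branch: L || C = 1/(1/L + 1/C) = 0 + j1.307 Ω.
Step 4 — Series with R1: Z_total = R1 + (L || C) = 754 + j1.307 Ω = 754∠0.1° Ω.

Z = 754 + j1.307 Ω = 754∠0.1° Ω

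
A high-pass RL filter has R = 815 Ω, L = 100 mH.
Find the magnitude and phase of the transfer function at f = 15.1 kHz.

Step 1 — Angular frequency: ω = 2π·1.51e+04 = 9.488e+04 rad/s.
Step 2 — Transfer function: H(jω) = jωL/(R + jωL).
Step 3 — Numerator jωL = j·9488; denominator R + jωL = 815 + j9488.
Step 4 — H = 0.9927 + j0.08527.
Step 5 — Magnitude: |H| = 0.9963 (-0.0 dB); phase: φ = 4.9°.

|H| = 0.9963 (-0.0 dB), φ = 4.9°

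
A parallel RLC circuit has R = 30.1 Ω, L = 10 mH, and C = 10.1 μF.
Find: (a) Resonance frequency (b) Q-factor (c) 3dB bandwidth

Step 1 — Resonance: ω₀ = 1/√(LC) = 1/√(0.01·1.01e-05) = 3147 rad/s.
Step 2 — f₀ = ω₀/(2π) = 500.8 Hz.
Step 3 — Parallel Q: Q = R/(ω₀L) = 30.1/(3147·0.01) = 0.9566.
Step 4 — Bandwidth: Δω = ω₀/Q = 3289 rad/s; BW = Δω/(2π) = 523.5 Hz.

(a) f₀ = 500.8 Hz  (b) Q = 0.9566  (c) BW = 523.5 Hz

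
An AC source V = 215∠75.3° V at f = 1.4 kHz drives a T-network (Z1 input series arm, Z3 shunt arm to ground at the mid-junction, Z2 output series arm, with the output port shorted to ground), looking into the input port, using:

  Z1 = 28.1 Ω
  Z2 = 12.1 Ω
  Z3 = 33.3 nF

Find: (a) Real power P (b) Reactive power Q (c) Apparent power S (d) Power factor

Step 1 — Angular frequency: ω = 2π·f = 2π·1400 = 8796 rad/s.
Step 2 — Component impedances:
  Z1: Z = R = 28.1 Ω
  Z2: Z = R = 12.1 Ω
  Z3: Z = 1/(jωC) = -j/(ω·C) = 0 - j3414 Ω
Step 3 — With the output port shorted to ground, the output series arm Z2 runs from the junction to ground; the shunt arm Z3 also runs from the junction to ground. They appear in parallel: Z3 || Z2 = 12.1 - j0.04289 Ω.
Step 4 — Series with input arm Z1: Z_in = Z1 + (Z3 || Z2) = 40.2 - j0.04289 Ω = 40.2∠-0.1° Ω.
Step 5 — Source phasor: V = 215∠75.3° V = 54.56 + j208 V.
Step 6 — Current: I = V / Z = 1.352 + j5.175 A = 5.348∠75.4° A.
Step 7 — Complex power: S = V·I* = 1150 - j1.227 VA.
Step 8 — Real power: P = Re(S) = 1150 W.
Step 9 — Reactive power: Q = Im(S) = -1.227 VAR.
Step 10 — Apparent power: |S| = 1150 VA.
Step 11 — Power factor: PF = P/|S| = 1 (leading).

(a) P = 1150 W  (b) Q = -1.227 VAR  (c) S = 1150 VA  (d) PF = 1 (leading)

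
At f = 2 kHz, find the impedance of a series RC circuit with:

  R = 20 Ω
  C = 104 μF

Step 1 — Angular frequency: ω = 2π·f = 2π·2000 = 1.257e+04 rad/s.
Step 2 — Component impedances:
  R: Z = R = 20 Ω
  C: Z = 1/(jωC) = -j/(ω·C) = 0 - j0.7652 Ω
Step 3 — Series combination: Z_total = R + C = 20 - j0.7652 Ω = 20.01∠-2.2° Ω.

Z = 20 - j0.7652 Ω = 20.01∠-2.2° Ω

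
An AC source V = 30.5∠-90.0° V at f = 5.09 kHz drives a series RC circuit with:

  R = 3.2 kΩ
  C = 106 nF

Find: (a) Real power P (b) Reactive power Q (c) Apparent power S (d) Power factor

Step 1 — Angular frequency: ω = 2π·f = 2π·5090 = 3.198e+04 rad/s.
Step 2 — Component impedances:
  R: Z = R = 3200 Ω
  C: Z = 1/(jωC) = -j/(ω·C) = 0 - j295 Ω
Step 3 — Series combination: Z_total = R + C = 3200 - j295 Ω = 3214∠-5.3° Ω.
Step 4 — Source phasor: V = 30.5∠-90.0° V = 0 - j30.5 V.
Step 5 — Current: I = V / Z = 0.0008712 - j0.009451 A = 0.009491∠-84.7° A.
Step 6 — Complex power: S = V·I* = 0.2883 - j0.02657 VA.
Step 7 — Real power: P = Re(S) = 0.2883 W.
Step 8 — Reactive power: Q = Im(S) = -0.02657 VAR.
Step 9 — Apparent power: |S| = 0.2895 VA.
Step 10 — Power factor: PF = P/|S| = 0.9958 (leading).

(a) P = 0.2883 W  (b) Q = -0.02657 VAR  (c) S = 0.2895 VA  (d) PF = 0.9958 (leading)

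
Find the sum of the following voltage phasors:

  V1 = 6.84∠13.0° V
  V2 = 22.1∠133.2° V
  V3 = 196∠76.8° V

Step 1 — Convert each phasor to rectangular form:
  V1 = 6.84·(cos(13.0°) + j·sin(13.0°)) = 6.665 + j1.539 V
  V2 = 22.1·(cos(133.2°) + j·sin(133.2°)) = -15.13 + j16.11 V
  V3 = 196·(cos(76.8°) + j·sin(76.8°)) = 44.76 + j190.8 V
Step 2 — Sum components: V_total = 36.29 + j208.5 V.
Step 3 — Convert to polar: |V_total| = 211.6 V, ∠V_total = 80.1°.

V_total = 211.6∠80.1° V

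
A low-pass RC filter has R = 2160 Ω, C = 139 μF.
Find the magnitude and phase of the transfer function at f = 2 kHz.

Step 1 — Angular frequency: ω = 2π·2000 = 1.257e+04 rad/s.
Step 2 — Transfer function: H(jω) = 1/(1 + jωRC).
Step 3 — Denominator: 1 + jωRC = 1 + j·1.257e+04·2160·0.000139 = 1 + j3773.
Step 4 — H = 7.025e-08 - j0.000265.
Step 5 — Magnitude: |H| = 0.000265 (-71.5 dB); phase: φ = -90.0°.

|H| = 0.000265 (-71.5 dB), φ = -90.0°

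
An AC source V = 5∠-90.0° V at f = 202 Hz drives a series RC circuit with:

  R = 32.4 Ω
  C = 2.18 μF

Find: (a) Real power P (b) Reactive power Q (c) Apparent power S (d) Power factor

Step 1 — Angular frequency: ω = 2π·f = 2π·202 = 1269 rad/s.
Step 2 — Component impedances:
  R: Z = R = 32.4 Ω
  C: Z = 1/(jωC) = -j/(ω·C) = 0 - j361.4 Ω
Step 3 — Series combination: Z_total = R + C = 32.4 - j361.4 Ω = 362.9∠-84.9° Ω.
Step 4 — Source phasor: V = 5∠-90.0° V = 0 - j5 V.
Step 5 — Current: I = V / Z = 0.01372 - j0.00123 A = 0.01378∠-5.1° A.
Step 6 — Complex power: S = V·I* = 0.006152 - j0.06862 VA.
Step 7 — Real power: P = Re(S) = 0.006152 W.
Step 8 — Reactive power: Q = Im(S) = -0.06862 VAR.
Step 9 — Apparent power: |S| = 0.0689 VA.
Step 10 — Power factor: PF = P/|S| = 0.08929 (leading).

(a) P = 0.006152 W  (b) Q = -0.06862 VAR  (c) S = 0.0689 VA  (d) PF = 0.08929 (leading)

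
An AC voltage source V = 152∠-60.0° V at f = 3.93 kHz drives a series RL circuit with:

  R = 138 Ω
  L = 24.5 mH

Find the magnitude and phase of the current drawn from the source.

Step 1 — Angular frequency: ω = 2π·f = 2π·3930 = 2.469e+04 rad/s.
Step 2 — Component impedances:
  R: Z = R = 138 Ω
  L: Z = jωL = j·2.469e+04·0.0245 = 0 + j605 Ω
Step 3 — Series combination: Z_total = R + L = 138 + j605 Ω = 620.5∠77.2° Ω.
Step 4 — Source phasor: V = 152∠-60.0° V = 76 - j131.6 V.
Step 5 — Ohm's law: I = V / Z_total = (76 - j131.6) / (138 + j605) = -0.1796 - j0.1666 A.
Step 6 — Convert to polar: |I| = 0.245 A, ∠I = -137.2°.

I = 0.245∠-137.2° A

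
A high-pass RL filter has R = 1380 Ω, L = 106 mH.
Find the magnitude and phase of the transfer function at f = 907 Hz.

Step 1 — Angular frequency: ω = 2π·907 = 5699 rad/s.
Step 2 — Transfer function: H(jω) = jωL/(R + jωL).
Step 3 — Numerator jωL = j·604.1; denominator R + jωL = 1380 + j604.1.
Step 4 — H = 0.1608 + j0.3673.
Step 5 — Magnitude: |H| = 0.401 (-7.9 dB); phase: φ = 66.4°.

|H| = 0.401 (-7.9 dB), φ = 66.4°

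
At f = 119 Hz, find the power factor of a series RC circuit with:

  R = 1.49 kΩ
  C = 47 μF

Step 1 — Angular frequency: ω = 2π·f = 2π·119 = 747.7 rad/s.
Step 2 — Component impedances:
  R: Z = R = 1490 Ω
  C: Z = 1/(jωC) = -j/(ω·C) = 0 - j28.46 Ω
Step 3 — Series combination: Z_total = R + C = 1490 - j28.46 Ω = 1490∠-1.1° Ω.
Step 4 — Power factor: PF = cos(φ) = Re(Z)/|Z| = 1490/1490.3 = 0.9998.
Step 5 — Type: Im(Z) = -28.46 ⇒ leading (phase φ = -1.1°).

PF = 0.9998 (leading, φ = -1.1°)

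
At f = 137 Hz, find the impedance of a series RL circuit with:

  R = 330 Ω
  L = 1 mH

Step 1 — Angular frequency: ω = 2π·f = 2π·137 = 860.8 rad/s.
Step 2 — Component impedances:
  R: Z = R = 330 Ω
  L: Z = jωL = j·860.8·0.001 = 0 + j0.8608 Ω
Step 3 — Series combination: Z_total = R + L = 330 + j0.8608 Ω = 330∠0.1° Ω.

Z = 330 + j0.8608 Ω = 330∠0.1° Ω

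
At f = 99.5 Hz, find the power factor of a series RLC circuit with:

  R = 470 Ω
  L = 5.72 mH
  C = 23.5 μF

Step 1 — Angular frequency: ω = 2π·f = 2π·99.5 = 625.2 rad/s.
Step 2 — Component impedances:
  R: Z = R = 470 Ω
  L: Z = jωL = j·625.2·0.00572 = 0 + j3.576 Ω
  C: Z = 1/(jωC) = -j/(ω·C) = 0 - j68.07 Ω
Step 3 — Series combination: Z_total = R + L + C = 470 - j64.49 Ω = 474.4∠-7.8° Ω.
Step 4 — Power factor: PF = cos(φ) = Re(Z)/|Z| = 470/474.4 = 0.9907.
Step 5 — Type: Im(Z) = -64.49 ⇒ leading (phase φ = -7.8°).

PF = 0.9907 (leading, φ = -7.8°)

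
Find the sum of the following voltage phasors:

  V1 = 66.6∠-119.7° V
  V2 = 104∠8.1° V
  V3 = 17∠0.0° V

Step 1 — Convert each phasor to rectangular form:
  V1 = 66.6·(cos(-119.7°) + j·sin(-119.7°)) = -33 - j57.85 V
  V2 = 104·(cos(8.1°) + j·sin(8.1°)) = 103 + j14.65 V
  V3 = 17·(cos(0.0°) + j·sin(0.0°)) = 17 V
Step 2 — Sum components: V_total = 86.96 - j43.2 V.
Step 3 — Convert to polar: |V_total| = 97.1 V, ∠V_total = -26.4°.

V_total = 97.1∠-26.4° V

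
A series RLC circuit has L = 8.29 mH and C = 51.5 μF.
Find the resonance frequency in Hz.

Step 1 — Resonance condition Im(Z)=0 gives ω₀ = 1/√(LC).
Step 2 — ω₀ = 1/√(0.00829·5.15e-05) = 1530 rad/s.
Step 3 — f₀ = ω₀/(2π) = 243.6 Hz.

f₀ = 243.6 Hz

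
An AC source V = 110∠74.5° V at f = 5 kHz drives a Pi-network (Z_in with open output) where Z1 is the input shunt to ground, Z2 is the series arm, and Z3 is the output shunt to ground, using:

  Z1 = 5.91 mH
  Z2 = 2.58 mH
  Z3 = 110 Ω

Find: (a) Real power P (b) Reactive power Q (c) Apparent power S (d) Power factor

Step 1 — Angular frequency: ω = 2π·f = 2π·5000 = 3.142e+04 rad/s.
Step 2 — Component impedances:
  Z1: Z = jωL = j·3.142e+04·0.00591 = 0 + j185.7 Ω
  Z2: Z = jωL = j·3.142e+04·0.00258 = 0 + j81.05 Ω
  Z3: Z = R = 110 Ω
Step 3 — With open output, the series arm Z2 and the output shunt Z3 appear in series to ground: Z2 + Z3 = 110 + j81.05 Ω.
Step 4 — Parallel with input shunt Z1: Z_in = Z1 || (Z2 + Z3) = 45.55 + j75.21 Ω = 87.93∠58.8° Ω.
Step 5 — Source phasor: V = 110∠74.5° V = 29.4 + j106 V.
Step 6 — Current: I = V / Z = 1.204 + j0.3386 A = 1.251∠15.7° A.
Step 7 — Complex power: S = V·I* = 71.29 + j117.7 VA.
Step 8 — Real power: P = Re(S) = 71.29 W.
Step 9 — Reactive power: Q = Im(S) = 117.7 VAR.
Step 10 — Apparent power: |S| = 137.6 VA.
Step 11 — Power factor: PF = P/|S| = 0.5181 (lagging).

(a) P = 71.29 W  (b) Q = 117.7 VAR  (c) S = 137.6 VA  (d) PF = 0.5181 (lagging)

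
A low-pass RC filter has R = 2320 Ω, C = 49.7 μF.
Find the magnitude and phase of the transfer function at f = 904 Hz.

Step 1 — Angular frequency: ω = 2π·904 = 5680 rad/s.
Step 2 — Transfer function: H(jω) = 1/(1 + jωRC).
Step 3 — Denominator: 1 + jωRC = 1 + j·5680·2320·4.97e-05 = 1 + j654.9.
Step 4 — H = 2.331e-06 - j0.001527.
Step 5 — Magnitude: |H| = 0.001527 (-56.3 dB); phase: φ = -89.9°.

|H| = 0.001527 (-56.3 dB), φ = -89.9°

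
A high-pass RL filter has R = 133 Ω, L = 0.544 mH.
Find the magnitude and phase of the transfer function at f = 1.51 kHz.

Step 1 — Angular frequency: ω = 2π·1510 = 9488 rad/s.
Step 2 — Transfer function: H(jω) = jωL/(R + jωL).
Step 3 — Numerator jωL = j·5.161; denominator R + jωL = 133 + j5.161.
Step 4 — H = 0.001504 + j0.03875.
Step 5 — Magnitude: |H| = 0.03878 (-28.2 dB); phase: φ = 87.8°.

|H| = 0.03878 (-28.2 dB), φ = 87.8°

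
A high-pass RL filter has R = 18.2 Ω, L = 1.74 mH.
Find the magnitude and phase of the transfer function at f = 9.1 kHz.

Step 1 — Angular frequency: ω = 2π·9100 = 5.718e+04 rad/s.
Step 2 — Transfer function: H(jω) = jωL/(R + jωL).
Step 3 — Numerator jωL = j·99.49; denominator R + jωL = 18.2 + j99.49.
Step 4 — H = 0.9676 + j0.177.
Step 5 — Magnitude: |H| = 0.9837 (-0.1 dB); phase: φ = 10.4°.

|H| = 0.9837 (-0.1 dB), φ = 10.4°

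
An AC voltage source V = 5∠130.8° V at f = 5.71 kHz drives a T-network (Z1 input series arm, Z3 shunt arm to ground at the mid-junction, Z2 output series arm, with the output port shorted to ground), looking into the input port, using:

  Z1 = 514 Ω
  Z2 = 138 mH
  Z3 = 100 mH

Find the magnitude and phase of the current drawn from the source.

Step 1 — Angular frequency: ω = 2π·f = 2π·5710 = 3.588e+04 rad/s.
Step 2 — Component impedances:
  Z1: Z = R = 514 Ω
  Z2: Z = jωL = j·3.588e+04·0.138 = 0 + j4951 Ω
  Z3: Z = jωL = j·3.588e+04·0.1 = 0 + j3588 Ω
Step 3 — With the output port shorted to ground, the output series arm Z2 runs from the junction to ground; the shunt arm Z3 also runs from the junction to ground. They appear in parallel: Z3 || Z2 = 0 + j2080 Ω.
Step 4 — Series with input arm Z1: Z_in = Z1 + (Z3 || Z2) = 514 + j2080 Ω = 2143∠76.1° Ω.
Step 5 — Source phasor: V = 5∠130.8° V = -3.267 + j3.785 V.
Step 6 — Ohm's law: I = V / Z_total = (-3.267 + j3.785) / (514 + j2080) = 0.001349 + j0.001904 A.
Step 7 — Convert to polar: |I| = 0.002333 A, ∠I = 54.7°.

I = 0.002333∠54.7° A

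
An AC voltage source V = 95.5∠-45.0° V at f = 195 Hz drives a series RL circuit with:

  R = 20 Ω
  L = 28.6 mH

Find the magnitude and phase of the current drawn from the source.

Step 1 — Angular frequency: ω = 2π·f = 2π·195 = 1225 rad/s.
Step 2 — Component impedances:
  R: Z = R = 20 Ω
  L: Z = jωL = j·1225·0.0286 = 0 + j35.04 Ω
Step 3 — Series combination: Z_total = R + L = 20 + j35.04 Ω = 40.35∠60.3° Ω.
Step 4 — Source phasor: V = 95.5∠-45.0° V = 67.53 - j67.53 V.
Step 5 — Ohm's law: I = V / Z_total = (67.53 - j67.53) / (20 + j35.04) = -0.6239 - j2.283 A.
Step 6 — Convert to polar: |I| = 2.367 A, ∠I = -105.3°.

I = 2.367∠-105.3° A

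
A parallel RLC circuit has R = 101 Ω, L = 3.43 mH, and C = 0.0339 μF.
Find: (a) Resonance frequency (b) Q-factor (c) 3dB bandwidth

Step 1 — Resonance: ω₀ = 1/√(LC) = 1/√(0.00343·3.39e-08) = 9.274e+04 rad/s.
Step 2 — f₀ = ω₀/(2π) = 1.476e+04 Hz.
Step 3 — Parallel Q: Q = R/(ω₀L) = 101/(9.274e+04·0.00343) = 0.3175.
Step 4 — Bandwidth: Δω = ω₀/Q = 2.921e+05 rad/s; BW = Δω/(2π) = 4.648e+04 Hz.

(a) f₀ = 1.476e+04 Hz  (b) Q = 0.3175  (c) BW = 4.648e+04 Hz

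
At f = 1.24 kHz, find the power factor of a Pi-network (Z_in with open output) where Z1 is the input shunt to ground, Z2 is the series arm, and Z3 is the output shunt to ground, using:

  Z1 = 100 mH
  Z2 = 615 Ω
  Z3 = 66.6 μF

Step 1 — Angular frequency: ω = 2π·f = 2π·1240 = 7791 rad/s.
Step 2 — Component impedances:
  Z1: Z = jωL = j·7791·0.1 = 0 + j779.1 Ω
  Z2: Z = R = 615 Ω
  Z3: Z = 1/(jωC) = -j/(ω·C) = 0 - j1.927 Ω
Step 3 — With open output, the series arm Z2 and the output shunt Z3 appear in series to ground: Z2 + Z3 = 615 - j1.927 Ω.
Step 4 — Parallel with input shunt Z1: Z_in = Z1 || (Z2 + Z3) = 380.1 + j298.8 Ω = 483.5∠38.2° Ω.
Step 5 — Power factor: PF = cos(φ) = Re(Z)/|Z| = 380.1/483.5 = 0.7861.
Step 6 — Type: Im(Z) = 298.8 ⇒ lagging (phase φ = 38.2°).

PF = 0.7861 (lagging, φ = 38.2°)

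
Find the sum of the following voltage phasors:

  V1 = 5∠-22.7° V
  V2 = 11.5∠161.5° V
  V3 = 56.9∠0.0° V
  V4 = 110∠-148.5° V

Step 1 — Convert each phasor to rectangular form:
  V1 = 5·(cos(-22.7°) + j·sin(-22.7°)) = 4.613 - j1.93 V
  V2 = 11.5·(cos(161.5°) + j·sin(161.5°)) = -10.91 + j3.649 V
  V3 = 56.9·(cos(0.0°) + j·sin(0.0°)) = 56.9 V
  V4 = 110·(cos(-148.5°) + j·sin(-148.5°)) = -93.79 - j57.47 V
Step 2 — Sum components: V_total = -43.18 - j55.76 V.
Step 3 — Convert to polar: |V_total| = 70.52 V, ∠V_total = -127.8°.

V_total = 70.52∠-127.8° V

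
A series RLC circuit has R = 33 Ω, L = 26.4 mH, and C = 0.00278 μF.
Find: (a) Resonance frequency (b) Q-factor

Step 1 — Resonance condition Im(Z)=0 gives ω₀ = 1/√(LC).
Step 2 — ω₀ = 1/√(0.0264·2.78e-09) = 1.167e+05 rad/s.
Step 3 — f₀ = ω₀/(2π) = 1.858e+04 Hz.
Step 4 — Series Q: Q = ω₀L/R = 1.167e+05·0.0264/33 = 93.38.

(a) f₀ = 1.858e+04 Hz  (b) Q = 93.38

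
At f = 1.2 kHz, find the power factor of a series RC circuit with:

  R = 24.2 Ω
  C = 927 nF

Step 1 — Angular frequency: ω = 2π·f = 2π·1200 = 7540 rad/s.
Step 2 — Component impedances:
  R: Z = R = 24.2 Ω
  C: Z = 1/(jωC) = -j/(ω·C) = 0 - j143.1 Ω
Step 3 — Series combination: Z_total = R + C = 24.2 - j143.1 Ω = 145.1∠-80.4° Ω.
Step 4 — Power factor: PF = cos(φ) = Re(Z)/|Z| = 24.2/145.1 = 0.1668.
Step 5 — Type: Im(Z) = -143.1 ⇒ leading (phase φ = -80.4°).

PF = 0.1668 (leading, φ = -80.4°)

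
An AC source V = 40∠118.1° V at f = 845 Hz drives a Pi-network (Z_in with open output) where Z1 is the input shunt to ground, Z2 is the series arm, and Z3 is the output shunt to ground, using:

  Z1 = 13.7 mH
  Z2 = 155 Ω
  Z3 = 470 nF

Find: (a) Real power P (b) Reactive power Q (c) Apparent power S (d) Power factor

Step 1 — Angular frequency: ω = 2π·f = 2π·845 = 5309 rad/s.
Step 2 — Component impedances:
  Z1: Z = jωL = j·5309·0.0137 = 0 + j72.74 Ω
  Z2: Z = R = 155 Ω
  Z3: Z = 1/(jωC) = -j/(ω·C) = 0 - j400.7 Ω
Step 3 — With open output, the series arm Z2 and the output shunt Z3 appear in series to ground: Z2 + Z3 = 155 - j400.7 Ω.
Step 4 — Parallel with input shunt Z1: Z_in = Z1 || (Z2 + Z3) = 6.231 + j85.92 Ω = 86.15∠85.9° Ω.
Step 5 — Source phasor: V = 40∠118.1° V = -18.84 + j35.29 V.
Step 6 — Current: I = V / Z = 0.3927 + j0.2477 A = 0.4643∠32.2° A.
Step 7 — Complex power: S = V·I* = 1.343 + j18.52 VA.
Step 8 — Real power: P = Re(S) = 1.343 W.
Step 9 — Reactive power: Q = Im(S) = 18.52 VAR.
Step 10 — Apparent power: |S| = 18.57 VA.
Step 11 — Power factor: PF = P/|S| = 0.07233 (lagging).

(a) P = 1.343 W  (b) Q = 18.52 VAR  (c) S = 18.57 VA  (d) PF = 0.07233 (lagging)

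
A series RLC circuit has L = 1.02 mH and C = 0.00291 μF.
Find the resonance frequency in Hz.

Step 1 — Resonance condition Im(Z)=0 gives ω₀ = 1/√(LC).
Step 2 — ω₀ = 1/√(0.00102·2.91e-09) = 5.804e+05 rad/s.
Step 3 — f₀ = ω₀/(2π) = 9.238e+04 Hz.

f₀ = 9.238e+04 Hz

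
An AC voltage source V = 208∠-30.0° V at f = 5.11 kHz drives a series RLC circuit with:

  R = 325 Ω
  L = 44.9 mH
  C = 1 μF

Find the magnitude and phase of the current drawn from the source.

Step 1 — Angular frequency: ω = 2π·f = 2π·5110 = 3.211e+04 rad/s.
Step 2 — Component impedances:
  R: Z = R = 325 Ω
  L: Z = jωL = j·3.211e+04·0.0449 = 0 + j1442 Ω
  C: Z = 1/(jωC) = -j/(ω·C) = 0 - j31.15 Ω
Step 3 — Series combination: Z_total = R + L + C = 325 + j1410 Ω = 1447∠77.0° Ω.
Step 4 — Source phasor: V = 208∠-30.0° V = 180.1 - j104 V.
Step 5 — Ohm's law: I = V / Z_total = (180.1 - j104) / (325 + j1410) = -0.04207 - j0.1374 A.
Step 6 — Convert to polar: |I| = 0.1437 A, ∠I = -107.0°.

I = 0.1437∠-107.0° A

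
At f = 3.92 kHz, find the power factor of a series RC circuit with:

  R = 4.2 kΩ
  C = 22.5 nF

Step 1 — Angular frequency: ω = 2π·f = 2π·3920 = 2.463e+04 rad/s.
Step 2 — Component impedances:
  R: Z = R = 4200 Ω
  C: Z = 1/(jωC) = -j/(ω·C) = 0 - j1804 Ω
Step 3 — Series combination: Z_total = R + C = 4200 - j1804 Ω = 4571∠-23.3° Ω.
Step 4 — Power factor: PF = cos(φ) = Re(Z)/|Z| = 4200/4571 = 0.9188.
Step 5 — Type: Im(Z) = -1804 ⇒ leading (phase φ = -23.3°).

PF = 0.9188 (leading, φ = -23.3°)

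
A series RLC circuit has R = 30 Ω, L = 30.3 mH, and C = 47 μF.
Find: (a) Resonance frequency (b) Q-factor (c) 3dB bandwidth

Step 1 — Resonance condition Im(Z)=0 gives ω₀ = 1/√(LC).
Step 2 — ω₀ = 1/√(0.0303·4.7e-05) = 838 rad/s.
Step 3 — f₀ = ω₀/(2π) = 133.4 Hz.
Step 4 — Series Q: Q = ω₀L/R = 838·0.0303/30 = 0.8464.
Step 5 — 3dB bandwidth: Δω = ω₀/Q = 990.1 rad/s; BW = Δω/(2π) = 157.6 Hz.

(a) f₀ = 133.4 Hz  (b) Q = 0.8464  (c) BW = 157.6 Hz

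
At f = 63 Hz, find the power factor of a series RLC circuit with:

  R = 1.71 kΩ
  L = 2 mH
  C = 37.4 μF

Step 1 — Angular frequency: ω = 2π·f = 2π·63 = 395.8 rad/s.
Step 2 — Component impedances:
  R: Z = R = 1710 Ω
  L: Z = jωL = j·395.8·0.002 = 0 + j0.7917 Ω
  C: Z = 1/(jωC) = -j/(ω·C) = 0 - j67.55 Ω
Step 3 — Series combination: Z_total = R + L + C = 1710 - j66.76 Ω = 1711∠-2.2° Ω.
Step 4 — Power factor: PF = cos(φ) = Re(Z)/|Z| = 1710/1711.3 = 0.9992.
Step 5 — Type: Im(Z) = -66.76 ⇒ leading (phase φ = -2.2°).

PF = 0.9992 (leading, φ = -2.2°)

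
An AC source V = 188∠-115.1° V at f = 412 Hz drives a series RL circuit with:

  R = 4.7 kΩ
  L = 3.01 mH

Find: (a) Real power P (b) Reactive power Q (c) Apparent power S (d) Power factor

Step 1 — Angular frequency: ω = 2π·f = 2π·412 = 2589 rad/s.
Step 2 — Component impedances:
  R: Z = R = 4700 Ω
  L: Z = jωL = j·2589·0.00301 = 0 + j7.792 Ω
Step 3 — Series combination: Z_total = R + L = 4700 + j7.792 Ω = 4700∠0.1° Ω.
Step 4 — Source phasor: V = 188∠-115.1° V = -79.75 - j170.2 V.
Step 5 — Current: I = V / Z = -0.01703 - j0.03619 A = 0.04∠-115.2° A.
Step 6 — Complex power: S = V·I* = 7.52 + j0.01247 VA.
Step 7 — Real power: P = Re(S) = 7.52 W.
Step 8 — Reactive power: Q = Im(S) = 0.01247 VAR.
Step 9 — Apparent power: |S| = 7.52 VA.
Step 10 — Power factor: PF = P/|S| = 1 (lagging).

(a) P = 7.52 W  (b) Q = 0.01247 VAR  (c) S = 7.52 VA  (d) PF = 1 (lagging)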